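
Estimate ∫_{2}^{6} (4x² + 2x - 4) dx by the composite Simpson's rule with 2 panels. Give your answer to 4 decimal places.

293.3333

h = (6 − 2)/2 = 2.
Nodes x₀,…,x₂ = 2, 4, 6.
f(x) = 4x² + 2x - 4: f₀=16, f₁=68, f₂=152.
(h/3)·[f₀ + 4f₁ + f₂] = 0.666667·(440) = 293.3333.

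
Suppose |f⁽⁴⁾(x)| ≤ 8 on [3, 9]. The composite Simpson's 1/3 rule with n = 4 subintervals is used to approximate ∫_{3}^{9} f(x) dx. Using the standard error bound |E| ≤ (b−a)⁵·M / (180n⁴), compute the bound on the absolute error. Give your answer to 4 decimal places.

|E| ≤ (6)⁵·8 / (180·4⁴) = 62208/46080 = 1.3500.

1.3500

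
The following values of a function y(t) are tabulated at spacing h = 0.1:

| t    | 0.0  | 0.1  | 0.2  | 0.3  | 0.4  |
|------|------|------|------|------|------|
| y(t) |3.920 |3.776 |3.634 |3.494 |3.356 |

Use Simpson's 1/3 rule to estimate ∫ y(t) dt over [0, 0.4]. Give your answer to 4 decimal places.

1.4541

h = 0.1, n = 4.
(h/3)·[y₀ + 4y₁ + 2y₂ + 4y₃ + y₄] = 0.033333·(43.624) = 1.4541.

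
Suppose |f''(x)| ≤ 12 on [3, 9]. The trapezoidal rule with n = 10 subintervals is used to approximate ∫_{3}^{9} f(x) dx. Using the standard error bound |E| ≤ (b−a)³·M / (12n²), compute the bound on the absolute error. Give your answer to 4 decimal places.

|E| ≤ (6)³·12 / (12·10²) = 2592/1200 = 2.1600.

2.1600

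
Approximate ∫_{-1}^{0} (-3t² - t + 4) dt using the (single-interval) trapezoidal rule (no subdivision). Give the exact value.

T = (b−a)/2 · [f(-1) + f(0)] = 0.5·[2 + 4] = 3.

3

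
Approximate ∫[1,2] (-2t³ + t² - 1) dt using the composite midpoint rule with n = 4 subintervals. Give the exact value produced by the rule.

-6.125

h = (2 − 1)/4 = 0.25.
Midpoints m₁,…,m₄ = 1.125, 1.375, 1.625, 1.875.
f(m₁)=-2.58203125, f(m₂)=-4.30859375, f(m₃)=-6.94140625, f(m₄)=-10.66796875.
h·[f(m₁) + f(m₂) + f(m₃) + f(m₄)] = 0.25·(-24.5) = -6.125.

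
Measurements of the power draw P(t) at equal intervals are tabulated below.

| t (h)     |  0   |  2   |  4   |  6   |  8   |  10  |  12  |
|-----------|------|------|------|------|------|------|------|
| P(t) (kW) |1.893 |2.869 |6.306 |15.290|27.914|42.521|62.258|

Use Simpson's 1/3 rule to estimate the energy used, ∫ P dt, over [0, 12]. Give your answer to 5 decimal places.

250.20733

h = 2, n = 6.
(h/3)·[y₀ + 4y₁ + 2y₂ + 4y₃ + 2y₄ + 4y₅ + y₆] = 0.666667·(375.311) = 250.20733.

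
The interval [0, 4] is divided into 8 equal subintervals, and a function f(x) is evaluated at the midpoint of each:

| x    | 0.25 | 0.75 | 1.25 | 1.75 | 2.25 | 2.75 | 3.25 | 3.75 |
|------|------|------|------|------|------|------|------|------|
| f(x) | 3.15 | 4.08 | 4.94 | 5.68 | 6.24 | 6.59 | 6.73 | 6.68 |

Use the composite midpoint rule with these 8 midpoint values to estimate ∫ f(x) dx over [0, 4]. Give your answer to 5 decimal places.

22.04500

h = 0.5, n = 8.
h·[y(m₁) + y(m₂) + y(m₃) + y(m₄) + y(m₅) + y(m₆) + y(m₇) + y(m₈)] = 0.5·(44.09) = 22.04500.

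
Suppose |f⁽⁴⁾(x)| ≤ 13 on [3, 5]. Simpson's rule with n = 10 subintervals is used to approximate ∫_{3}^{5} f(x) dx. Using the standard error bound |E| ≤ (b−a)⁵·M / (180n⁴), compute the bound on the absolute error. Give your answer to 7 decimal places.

|E| ≤ (2)⁵·13 / (180·10⁴) = 416/1800000 = 0.0002311.

0.0002311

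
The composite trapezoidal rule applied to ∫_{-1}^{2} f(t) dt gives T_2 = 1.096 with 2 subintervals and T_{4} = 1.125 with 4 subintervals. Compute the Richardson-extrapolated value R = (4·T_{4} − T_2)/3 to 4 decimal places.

1.1347

R = (4·T_{4} − T_2) / 3 = (4·1.125 − 1.096)/3 = (3.404)/3 = 1.1347.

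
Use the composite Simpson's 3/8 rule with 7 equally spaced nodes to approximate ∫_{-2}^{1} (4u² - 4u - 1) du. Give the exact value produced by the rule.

h = (1 − (-2))/6 = 0.5.
Nodes u₀,…,u₆ = -2, -1.5, -1, -0.5, 0, 0.5, 1.
f(u) = 4u² - 4u - 1: f₀=23, f₁=14, f₂=7, f₃=2, f₄=-1, f₅=-2, f₆=-1.
(3h/8)·[f₀ + 3f₁ + 3f₂ + 2f₃ + 3f₄ + 3f₅ + f₆] = 0.1875·(80) = 15.

15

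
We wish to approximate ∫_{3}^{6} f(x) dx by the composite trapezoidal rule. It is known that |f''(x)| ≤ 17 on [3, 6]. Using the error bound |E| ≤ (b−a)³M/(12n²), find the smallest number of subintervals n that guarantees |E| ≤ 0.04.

31

Need 459/(12n²) ≤ 0.04.
n² ≥ 459/(12·0.04) = 956.25 ⇒ n ≥ 30.9233, so the smallest n is 31.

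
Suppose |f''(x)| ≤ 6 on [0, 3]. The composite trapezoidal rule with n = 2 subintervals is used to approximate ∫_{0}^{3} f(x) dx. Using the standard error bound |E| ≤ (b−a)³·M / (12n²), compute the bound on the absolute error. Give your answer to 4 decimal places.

3.3750

|E| ≤ (3)³·6 / (12·2²) = 162/48 = 3.3750.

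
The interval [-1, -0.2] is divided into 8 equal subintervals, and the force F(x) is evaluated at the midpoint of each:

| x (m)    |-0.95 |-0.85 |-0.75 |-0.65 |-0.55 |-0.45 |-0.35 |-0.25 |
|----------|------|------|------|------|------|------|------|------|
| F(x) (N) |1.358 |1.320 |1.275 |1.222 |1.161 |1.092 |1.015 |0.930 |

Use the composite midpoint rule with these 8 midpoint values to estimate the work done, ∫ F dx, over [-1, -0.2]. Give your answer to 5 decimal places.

0.93730

h = 0.1, n = 8.
h·[y(m₁) + y(m₂) + y(m₃) + y(m₄) + y(m₅) + y(m₆) + y(m₇) + y(m₈)] = 0.1·(9.373) = 0.93730.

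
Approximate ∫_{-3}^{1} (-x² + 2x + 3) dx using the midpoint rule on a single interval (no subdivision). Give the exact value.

M = (b−a)·f(-1) = 4·(0) = 0.

0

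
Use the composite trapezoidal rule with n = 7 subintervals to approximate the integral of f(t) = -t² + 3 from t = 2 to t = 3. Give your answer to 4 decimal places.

h = (3 − 2)/7 = 0.142857.
Nodes t₀,…,t₇ = 2, 2.142857, 2.285714, 2.428571, 2.571429, 2.714286, 2.857143, 3.
f(t) = -t² + 3: f₀=-1, f₁=-1.591837, f₂=-2.224490, f₃=-2.897959, f₄=-3.612245, f₅=-4.367347, f₆=-5.163265, f₇=-6.
(h/2)·[f₀ + 2f₁ + 2f₂ + 2f₃ + 2f₄ + 2f₅ + 2f₆ + f₇] = 0.071429·(-46.714286) = -3.3367.

-3.3367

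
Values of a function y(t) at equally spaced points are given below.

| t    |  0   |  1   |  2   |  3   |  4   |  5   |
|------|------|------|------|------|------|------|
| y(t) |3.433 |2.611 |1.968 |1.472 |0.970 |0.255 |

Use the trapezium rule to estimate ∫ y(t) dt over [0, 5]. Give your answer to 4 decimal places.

8.8650

h = 1, n = 5.
(h/2)·[y₀ + 2y₁ + 2y₂ + 2y₃ + 2y₄ + y₅] = 0.5·(17.730) = 8.8650.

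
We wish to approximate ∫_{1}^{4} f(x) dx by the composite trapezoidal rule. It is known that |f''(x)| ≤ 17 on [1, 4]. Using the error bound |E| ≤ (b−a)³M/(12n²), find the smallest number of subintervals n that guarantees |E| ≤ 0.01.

Need 459/(12n²) ≤ 0.01.
n² ≥ 459/(12·0.01) = 3825 ⇒ n ≥ 61.8466, so the smallest n is 62.

62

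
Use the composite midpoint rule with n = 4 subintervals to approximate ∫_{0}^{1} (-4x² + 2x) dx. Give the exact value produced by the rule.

h = (1 − 0)/4 = 0.25.
Midpoints m₁,…,m₄ = 0.125, 0.375, 0.625, 0.875.
f(m₁)=0.1875, f(m₂)=0.1875, f(m₃)=-0.3125, f(m₄)=-1.3125.
h·[f(m₁) + f(m₂) + f(m₃) + f(m₄)] = 0.25·(-1.25) = -0.3125.

-0.3125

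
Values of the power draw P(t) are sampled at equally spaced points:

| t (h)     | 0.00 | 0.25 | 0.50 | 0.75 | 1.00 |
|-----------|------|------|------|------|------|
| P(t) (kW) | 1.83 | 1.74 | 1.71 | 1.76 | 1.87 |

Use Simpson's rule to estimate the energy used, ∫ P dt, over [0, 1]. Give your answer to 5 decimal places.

h = 0.25, n = 4.
(h/3)·[y₀ + 4y₁ + 2y₂ + 4y₃ + y₄] = 0.083333·(21.12) = 1.76000.

1.76000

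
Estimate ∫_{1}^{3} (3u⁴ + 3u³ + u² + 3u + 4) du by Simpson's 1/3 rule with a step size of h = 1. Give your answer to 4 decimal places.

234.6667

h = (3 − 1)/2 = 1.
Nodes u₀,…,u₂ = 1, 2, 3.
f(u) = 3u⁴ + 3u³ + u² + 3u + 4: f₀=14, f₁=86, f₂=346.
(h/3)·[f₀ + 4f₁ + f₂] = 0.333333·(704) = 234.6667.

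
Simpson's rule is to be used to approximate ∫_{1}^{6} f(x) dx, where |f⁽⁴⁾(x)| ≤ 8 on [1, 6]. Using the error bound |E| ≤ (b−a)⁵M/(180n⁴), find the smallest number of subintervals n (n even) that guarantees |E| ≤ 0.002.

Need 25000/(180n⁴) ≤ 0.002.
n⁴ ≥ 25000/(180·0.002) = 69444.4 ⇒ n ≥ 16.2334, so the smallest even n is 18. (n must be even for Simpson's rule.)

18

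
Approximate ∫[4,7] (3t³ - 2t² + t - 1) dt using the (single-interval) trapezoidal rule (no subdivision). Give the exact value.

1650

T = (b−a)/2 · [f(4) + f(7)] = 1.5·[163 + 937] = 1650.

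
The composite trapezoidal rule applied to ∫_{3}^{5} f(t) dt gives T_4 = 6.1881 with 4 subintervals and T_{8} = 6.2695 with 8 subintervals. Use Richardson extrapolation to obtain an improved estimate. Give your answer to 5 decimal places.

R = (4·T_{8} − T_4) / 3 = (4·6.2695 − 6.1881)/3 = (18.8899)/3 = 6.29663.

6.29663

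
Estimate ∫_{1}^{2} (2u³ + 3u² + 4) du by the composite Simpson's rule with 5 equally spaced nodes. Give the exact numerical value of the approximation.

18.5

h = (2 − 1)/4 = 0.25.
Nodes u₀,…,u₄ = 1, 1.25, 1.5, 1.75, 2.
f(u) = 2u³ + 3u² + 4: f₀=9, f₁=12.59375, f₂=17.5, f₃=23.90625, f₄=32.
(h/3)·[f₀ + 4f₁ + 2f₂ + 4f₃ + f₄] = 0.083333·(222) = 18.5.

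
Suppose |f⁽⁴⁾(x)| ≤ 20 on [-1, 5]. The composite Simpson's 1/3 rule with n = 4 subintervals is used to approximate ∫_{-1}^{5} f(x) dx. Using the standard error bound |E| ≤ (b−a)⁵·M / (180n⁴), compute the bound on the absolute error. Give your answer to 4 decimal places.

|E| ≤ (6)⁵·20 / (180·4⁴) = 155520/46080 = 3.3750.

3.3750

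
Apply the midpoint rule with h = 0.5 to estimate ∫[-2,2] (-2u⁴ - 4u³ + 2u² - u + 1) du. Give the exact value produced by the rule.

h = (2 − (-2))/8 = 0.5.
Midpoints m₁,…,m₈ = -1.75, -1.25, -0.75, -0.25, 0.25, 0.75, 1.25, 1.75.
f(m₁)=11.5546875, f(m₂)=8.3046875, f(m₃)=3.9296875, f(m₄)=1.4296875, f(m₅)=0.8046875, f(m₆)=-0.9453125, f(m₇)=-9.8203125, f(m₈)=-34.8203125.
h·[f(m₁) + f(m₂) + f(m₃) + f(m₄) + f(m₅) + f(m₆) + f(m₇) + f(m₈)] = 0.5·(-19.5625) = -9.78125.

-9.78125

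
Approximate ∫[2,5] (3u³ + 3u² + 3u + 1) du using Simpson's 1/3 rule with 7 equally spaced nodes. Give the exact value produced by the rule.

608.25

h = (5 − 2)/6 = 0.5.
Nodes u₀,…,u₆ = 2, 2.5, 3, 3.5, 4, 4.5, 5.
f(u) = 3u³ + 3u² + 3u + 1: f₀=43, f₁=74.125, f₂=118, f₃=176.875, f₄=253, f₅=348.625, f₆=466.
(h/3)·[f₀ + 4f₁ + 2f₂ + 4f₃ + 2f₄ + 4f₅ + f₆] = 0.166667·(3649.5) = 608.25.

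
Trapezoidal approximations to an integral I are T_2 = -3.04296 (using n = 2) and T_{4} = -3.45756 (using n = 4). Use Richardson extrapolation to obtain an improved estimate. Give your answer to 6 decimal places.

-3.595760

R = (4·T_{4} − T_2) / 3 = (4·(-3.45756) − (-3.04296))/3 = (-10.78728)/3 = -3.595760.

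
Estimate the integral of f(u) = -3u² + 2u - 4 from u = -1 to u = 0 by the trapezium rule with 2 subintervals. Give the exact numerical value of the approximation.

-6.125

h = (0 − (-1))/2 = 0.5.
Nodes u₀,…,u₂ = -1, -0.5, 0.
f(u) = -3u² + 2u - 4: f₀=-9, f₁=-5.75, f₂=-4.
(h/2)·[f₀ + 2f₁ + f₂] = 0.25·(-24.5) = -6.125.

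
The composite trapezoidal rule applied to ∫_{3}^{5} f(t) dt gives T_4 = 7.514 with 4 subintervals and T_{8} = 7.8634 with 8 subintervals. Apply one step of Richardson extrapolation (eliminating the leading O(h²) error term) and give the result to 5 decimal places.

7.97987

R = (4·T_{8} − T_4) / 3 = (4·7.8634 − 7.514)/3 = (23.9396)/3 = 7.97987.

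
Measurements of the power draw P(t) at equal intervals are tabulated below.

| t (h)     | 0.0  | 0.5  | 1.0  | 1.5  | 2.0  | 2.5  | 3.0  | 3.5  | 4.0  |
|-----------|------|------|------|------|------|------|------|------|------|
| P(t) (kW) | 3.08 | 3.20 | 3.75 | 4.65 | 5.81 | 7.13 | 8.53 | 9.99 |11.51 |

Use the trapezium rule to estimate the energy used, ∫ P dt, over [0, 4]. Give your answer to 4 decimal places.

h = 0.5, n = 8.
(h/2)·[y₀ + 2y₁ + 2y₂ + 2y₃ + 2y₄ + 2y₅ + 2y₆ + 2y₇ + y₈] = 0.25·(100.71) = 25.1775.

25.1775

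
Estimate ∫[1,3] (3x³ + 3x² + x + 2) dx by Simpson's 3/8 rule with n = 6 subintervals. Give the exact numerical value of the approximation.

94

h = (3 − 1)/6 = 0.333333.
Nodes x₀,…,x₆ = 1, 1.333333, 1.666667, 2, 2.333333, 2.666667, 3.
f(x) = 3x³ + 3x² + x + 2: f₀=9, f₁=15.777778, f₂=25.888889, f₃=40, f₄=58.777778, f₅=82.888889, f₆=113.
(3h/8)·[f₀ + 3f₁ + 3f₂ + 2f₃ + 3f₄ + 3f₅ + f₆] = 0.125·(752) = 94.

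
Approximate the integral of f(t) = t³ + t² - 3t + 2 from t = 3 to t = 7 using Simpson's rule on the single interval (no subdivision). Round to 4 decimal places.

S = (b−a)/6 · [f(3) + 4f(5) + f(7)] = 0.666667·[29 + 4·137 + 373] = 633.3333.

633.3333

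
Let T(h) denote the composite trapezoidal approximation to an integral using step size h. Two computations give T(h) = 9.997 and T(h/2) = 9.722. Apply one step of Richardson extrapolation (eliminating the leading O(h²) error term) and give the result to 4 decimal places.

9.6303

R = (4·T(h/2) − T(h)) / 3 = (4·9.722 − 9.997)/3 = (28.891)/3 = 9.6303.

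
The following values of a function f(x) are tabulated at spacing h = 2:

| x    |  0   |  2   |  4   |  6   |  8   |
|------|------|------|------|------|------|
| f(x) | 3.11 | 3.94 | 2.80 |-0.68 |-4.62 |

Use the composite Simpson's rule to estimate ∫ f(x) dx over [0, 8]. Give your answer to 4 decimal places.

11.4200

h = 2, n = 4.
(h/3)·[y₀ + 4y₁ + 2y₂ + 4y₃ + y₄] = 0.666667·(17.13) = 11.4200.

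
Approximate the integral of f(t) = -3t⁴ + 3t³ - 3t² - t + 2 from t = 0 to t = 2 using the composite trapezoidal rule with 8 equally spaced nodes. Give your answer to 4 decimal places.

h = (2 − 0)/7 = 0.285714.
Nodes t₀,…,t₇ = 0, 0.285714, 0.571429, 0.857143, 1.142857, 1.428571, 1.714286, 2.
f(t) = -3t⁴ + 3t³ - 3t² - t + 2: f₀=2, f₁=1.519367, f₂=0.688880, f₃=-0.791337, f₄=-3.700958, f₅=-9.299459, f₆=-19.326114, f₇=-36.
(h/2)·[f₀ + 2f₁ + 2f₂ + 2f₃ + 2f₄ + 2f₅ + 2f₆ + f₇] = 0.142857·(-95.819242) = -13.6885.

-13.6885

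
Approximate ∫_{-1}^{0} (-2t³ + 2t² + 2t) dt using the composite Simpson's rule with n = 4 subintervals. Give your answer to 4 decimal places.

h = (0 − (-1))/4 = 0.25.
Nodes t₀,…,t₄ = -1, -0.75, -0.5, -0.25, 0.
f(t) = -2t³ + 2t² + 2t: f₀=2, f₁=0.46875, f₂=-0.25, f₃=-0.34375, f₄=0.
(h/3)·[f₀ + 4f₁ + 2f₂ + 4f₃ + f₄] = 0.083333·(2) = 0.1667.

0.1667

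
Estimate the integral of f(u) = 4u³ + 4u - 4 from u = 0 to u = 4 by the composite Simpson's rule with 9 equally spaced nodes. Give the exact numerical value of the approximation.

272

h = (4 − 0)/8 = 0.5.
Nodes u₀,…,u₈ = 0, 0.5, 1, 1.5, 2, 2.5, 3, 3.5, 4.
f(u) = 4u³ + 4u - 4: f₀=-4, f₁=-1.5, f₂=4, f₃=15.5, f₄=36, f₅=68.5, f₆=116, f₇=181.5, f₈=268.
(h/3)·[f₀ + 4f₁ + 2f₂ + 4f₃ + 2f₄ + 4f₅ + 2f₆ + 4f₇ + f₈] = 0.166667·(1632) = 272.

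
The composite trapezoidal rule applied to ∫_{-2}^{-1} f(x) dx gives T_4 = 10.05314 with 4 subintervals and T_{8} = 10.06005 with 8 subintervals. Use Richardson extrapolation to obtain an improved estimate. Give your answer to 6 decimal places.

R = (4·T_{8} − T_4) / 3 = (4·10.06005 − 10.05314)/3 = (30.18706)/3 = 10.062353.

10.062353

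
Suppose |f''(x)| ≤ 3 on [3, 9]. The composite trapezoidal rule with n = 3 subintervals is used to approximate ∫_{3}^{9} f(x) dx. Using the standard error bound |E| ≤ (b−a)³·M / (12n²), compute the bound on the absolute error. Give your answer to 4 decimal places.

6.0000

|E| ≤ (6)³·3 / (12·3²) = 648/108 = 6.0000.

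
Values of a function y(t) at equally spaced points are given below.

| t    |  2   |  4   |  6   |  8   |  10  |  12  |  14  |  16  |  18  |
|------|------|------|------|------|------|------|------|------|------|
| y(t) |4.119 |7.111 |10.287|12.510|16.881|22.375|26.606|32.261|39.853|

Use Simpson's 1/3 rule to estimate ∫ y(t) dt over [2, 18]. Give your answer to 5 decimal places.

h = 2, n = 8.
(h/3)·[y₀ + 4y₁ + 2y₂ + 4y₃ + 2y₄ + 4y₅ + 2y₆ + 4y₇ + y₈] = 0.666667·(448.548) = 299.03200.

299.03200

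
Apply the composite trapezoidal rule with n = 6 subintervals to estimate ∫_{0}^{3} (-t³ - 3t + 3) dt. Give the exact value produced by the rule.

h = (3 − 0)/6 = 0.5.
Nodes t₀,…,t₆ = 0, 0.5, 1, 1.5, 2, 2.5, 3.
f(t) = -t³ - 3t + 3: f₀=3, f₁=1.375, f₂=-1, f₃=-4.875, f₄=-11, f₅=-20.125, f₆=-33.
(h/2)·[f₀ + 2f₁ + 2f₂ + 2f₃ + 2f₄ + 2f₅ + f₆] = 0.25·(-101.25) = -25.3125.

-25.3125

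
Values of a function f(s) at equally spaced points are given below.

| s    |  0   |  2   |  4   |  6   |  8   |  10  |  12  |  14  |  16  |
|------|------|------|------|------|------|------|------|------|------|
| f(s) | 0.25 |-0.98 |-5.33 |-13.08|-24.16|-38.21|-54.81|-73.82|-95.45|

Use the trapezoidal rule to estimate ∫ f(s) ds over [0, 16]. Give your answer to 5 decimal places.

-515.98000

h = 2, n = 8.
(h/2)·[y₀ + 2y₁ + 2y₂ + 2y₃ + 2y₄ + 2y₅ + 2y₆ + 2y₇ + y₈] = 1·(-515.98) = -515.98000.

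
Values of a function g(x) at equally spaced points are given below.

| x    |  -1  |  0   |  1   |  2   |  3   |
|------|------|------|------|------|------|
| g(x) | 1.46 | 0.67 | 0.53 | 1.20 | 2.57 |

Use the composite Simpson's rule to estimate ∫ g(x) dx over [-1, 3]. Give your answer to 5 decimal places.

4.19000

h = 1, n = 4.
(h/3)·[y₀ + 4y₁ + 2y₂ + 4y₃ + y₄] = 0.333333·(12.57) = 4.19000.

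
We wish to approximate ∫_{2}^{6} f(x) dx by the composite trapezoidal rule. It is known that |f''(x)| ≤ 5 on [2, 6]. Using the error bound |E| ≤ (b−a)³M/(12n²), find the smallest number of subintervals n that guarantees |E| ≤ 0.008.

58

Need 320/(12n²) ≤ 0.008.
n² ≥ 320/(12·0.008) = 3333.33 ⇒ n ≥ 57.7350, so the smallest n is 58.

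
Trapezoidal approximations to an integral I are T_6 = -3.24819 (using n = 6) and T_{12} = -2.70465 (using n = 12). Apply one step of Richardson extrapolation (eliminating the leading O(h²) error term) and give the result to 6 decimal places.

-2.523470

R = (4·T_{12} − T_6) / 3 = (4·(-2.70465) − (-3.24819))/3 = (-7.57041)/3 = -2.523470.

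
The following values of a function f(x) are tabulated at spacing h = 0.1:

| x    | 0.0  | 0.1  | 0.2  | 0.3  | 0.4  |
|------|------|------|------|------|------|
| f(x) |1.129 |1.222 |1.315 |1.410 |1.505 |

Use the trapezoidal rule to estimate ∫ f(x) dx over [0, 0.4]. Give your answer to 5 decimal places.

0.52640

h = 0.1, n = 4.
(h/2)·[y₀ + 2y₁ + 2y₂ + 2y₃ + y₄] = 0.05·(10.528) = 0.52640.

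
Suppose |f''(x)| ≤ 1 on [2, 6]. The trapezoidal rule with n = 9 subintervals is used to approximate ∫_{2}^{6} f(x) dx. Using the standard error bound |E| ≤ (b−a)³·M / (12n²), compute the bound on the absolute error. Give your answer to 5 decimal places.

0.06584

|E| ≤ (4)³·1 / (12·9²) = 64/972 = 0.06584.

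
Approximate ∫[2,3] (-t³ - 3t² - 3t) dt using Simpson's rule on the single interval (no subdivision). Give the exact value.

S = (b−a)/6 · [f(2) + 4f(2.5) + f(3)] = 0.166667·[(-26) + 4·(-41.875) + (-63)] = -42.75.

-42.75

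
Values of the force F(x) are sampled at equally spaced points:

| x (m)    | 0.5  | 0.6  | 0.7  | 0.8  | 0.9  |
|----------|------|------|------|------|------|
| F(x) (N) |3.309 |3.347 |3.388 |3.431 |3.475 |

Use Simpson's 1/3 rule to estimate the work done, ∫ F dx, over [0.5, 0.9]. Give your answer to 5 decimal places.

h = 0.1, n = 4.
(h/3)·[y₀ + 4y₁ + 2y₂ + 4y₃ + y₄] = 0.033333·(40.672) = 1.35573.

1.35573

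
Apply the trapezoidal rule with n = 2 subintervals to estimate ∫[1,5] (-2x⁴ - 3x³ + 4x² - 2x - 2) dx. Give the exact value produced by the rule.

h = (5 − 1)/2 = 2.
Nodes x₀,…,x₂ = 1, 3, 5.
f(x) = -2x⁴ - 3x³ + 4x² - 2x - 2: f₀=-5, f₁=-215, f₂=-1537.
(h/2)·[f₀ + 2f₁ + f₂] = 1·(-1972) = -1972.

-1972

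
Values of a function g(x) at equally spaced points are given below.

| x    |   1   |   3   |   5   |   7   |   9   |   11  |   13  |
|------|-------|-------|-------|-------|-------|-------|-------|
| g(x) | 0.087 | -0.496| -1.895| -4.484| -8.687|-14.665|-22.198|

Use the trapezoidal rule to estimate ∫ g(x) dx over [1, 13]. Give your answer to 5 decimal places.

h = 2, n = 6.
(h/2)·[y₀ + 2y₁ + 2y₂ + 2y₃ + 2y₄ + 2y₅ + y₆] = 1·(-82.565) = -82.56500.

-82.56500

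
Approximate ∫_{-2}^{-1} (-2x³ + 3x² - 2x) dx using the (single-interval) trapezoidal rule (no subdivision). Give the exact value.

19.5

T = (b−a)/2 · [f(-2) + f(-1)] = 0.5·[32 + 7] = 19.5.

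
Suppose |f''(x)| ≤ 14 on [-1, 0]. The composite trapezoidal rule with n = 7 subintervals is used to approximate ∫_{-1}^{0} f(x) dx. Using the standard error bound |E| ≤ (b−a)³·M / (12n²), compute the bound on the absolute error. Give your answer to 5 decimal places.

0.02381

|E| ≤ (1)³·14 / (12·7²) = 14/588 = 0.02381.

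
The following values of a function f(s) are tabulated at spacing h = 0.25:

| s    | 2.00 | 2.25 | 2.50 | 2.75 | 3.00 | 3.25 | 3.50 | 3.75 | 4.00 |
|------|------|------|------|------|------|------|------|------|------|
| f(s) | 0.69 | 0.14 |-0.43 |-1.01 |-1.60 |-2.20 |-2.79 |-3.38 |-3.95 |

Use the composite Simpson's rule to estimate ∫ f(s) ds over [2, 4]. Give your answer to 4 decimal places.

h = 0.25, n = 8.
(h/3)·[y₀ + 4y₁ + 2y₂ + 4y₃ + 2y₄ + 4y₅ + 2y₆ + 4y₇ + y₈] = 0.083333·(-38.70) = -3.2250.

-3.2250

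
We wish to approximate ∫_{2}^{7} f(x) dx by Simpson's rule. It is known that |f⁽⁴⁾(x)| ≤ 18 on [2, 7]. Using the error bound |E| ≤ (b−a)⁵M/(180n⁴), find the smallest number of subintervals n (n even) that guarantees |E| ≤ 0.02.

Need 56250/(180n⁴) ≤ 0.02.
n⁴ ≥ 56250/(180·0.02) = 15625 ⇒ n ≥ 11.1803, so the smallest even n is 12. (n must be even for Simpson's rule.)

12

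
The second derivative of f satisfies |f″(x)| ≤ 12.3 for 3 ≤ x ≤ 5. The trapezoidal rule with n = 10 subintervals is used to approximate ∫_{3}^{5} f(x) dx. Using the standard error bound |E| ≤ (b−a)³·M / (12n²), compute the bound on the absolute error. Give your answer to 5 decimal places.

|E| ≤ (2)³·12.3 / (12·10²) = 98.4/1200 = 0.08200.

0.08200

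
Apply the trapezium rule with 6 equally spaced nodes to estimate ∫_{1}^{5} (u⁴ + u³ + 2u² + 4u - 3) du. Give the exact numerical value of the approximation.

h = (5 − 1)/5 = 0.8.
Nodes u₀,…,u₅ = 1, 1.8, 2.6, 3.4, 4.2, 5.
f(u) = u⁴ + u³ + 2u² + 4u - 3: f₀=5, f₁=27.0096, f₂=84.1936, f₃=206.6576, f₄=434.3376, f₅=817.
(h/2)·[f₀ + 2f₁ + 2f₂ + 2f₃ + 2f₄ + f₅] = 0.4·(2326.3968) = 930.55872.

930.55872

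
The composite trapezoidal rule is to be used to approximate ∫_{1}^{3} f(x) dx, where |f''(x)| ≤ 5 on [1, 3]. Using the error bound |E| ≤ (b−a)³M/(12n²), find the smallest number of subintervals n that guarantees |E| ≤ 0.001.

58

Need 40/(12n²) ≤ 0.001.
n² ≥ 40/(12·0.001) = 3333.33 ⇒ n ≥ 57.7350, so the smallest n is 58.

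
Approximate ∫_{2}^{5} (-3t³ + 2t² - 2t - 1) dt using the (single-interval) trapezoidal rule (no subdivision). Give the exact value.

-535.5

T = (b−a)/2 · [f(2) + f(5)] = 1.5·[(-21) + (-336)] = -535.5.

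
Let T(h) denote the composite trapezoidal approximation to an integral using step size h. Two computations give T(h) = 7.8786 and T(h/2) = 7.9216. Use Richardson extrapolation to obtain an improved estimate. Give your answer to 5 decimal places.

R = (4·T(h/2) − T(h)) / 3 = (4·7.9216 − 7.8786)/3 = (23.8078)/3 = 7.93593.

7.93593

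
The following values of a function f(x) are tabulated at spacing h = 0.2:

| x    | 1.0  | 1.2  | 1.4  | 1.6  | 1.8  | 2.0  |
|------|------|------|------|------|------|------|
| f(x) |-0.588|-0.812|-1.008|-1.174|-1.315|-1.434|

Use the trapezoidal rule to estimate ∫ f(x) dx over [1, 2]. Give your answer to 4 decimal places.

-1.0640

h = 0.2, n = 5.
(h/2)·[y₀ + 2y₁ + 2y₂ + 2y₃ + 2y₄ + y₅] = 0.1·(-10.640) = -1.0640.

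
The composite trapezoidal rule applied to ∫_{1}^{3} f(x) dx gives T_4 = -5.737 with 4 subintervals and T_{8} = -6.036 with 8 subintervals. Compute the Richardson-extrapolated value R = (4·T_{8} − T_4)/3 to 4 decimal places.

R = (4·T_{8} − T_4) / 3 = (4·(-6.036) − (-5.737))/3 = (-18.407)/3 = -6.1357.

-6.1357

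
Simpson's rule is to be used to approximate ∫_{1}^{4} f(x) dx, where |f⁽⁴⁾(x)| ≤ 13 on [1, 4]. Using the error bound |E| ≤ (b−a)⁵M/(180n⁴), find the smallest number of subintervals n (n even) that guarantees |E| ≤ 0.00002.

Need 3159/(180n⁴) ≤ 0.00002.
n⁴ ≥ 3159/(180·0.00002) = 877500 ⇒ n ≥ 30.6064, so the smallest even n is 32. (n must be even for Simpson's rule.)

32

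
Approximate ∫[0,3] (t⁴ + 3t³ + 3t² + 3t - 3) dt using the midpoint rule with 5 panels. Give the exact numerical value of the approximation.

137.75634

h = (3 − 0)/5 = 0.6.
Midpoints m₁,…,m₅ = 0.3, 0.9, 1.5, 2.1, 2.7.
f(m₁)=-1.7409, f(m₂)=4.9731, f(m₃)=23.4375, f(m₄)=63.7611, f(m₅)=139.1631.
h·[f(m₁) + f(m₂) + f(m₃) + f(m₄) + f(m₅)] = 0.6·(229.5939) = 137.75634.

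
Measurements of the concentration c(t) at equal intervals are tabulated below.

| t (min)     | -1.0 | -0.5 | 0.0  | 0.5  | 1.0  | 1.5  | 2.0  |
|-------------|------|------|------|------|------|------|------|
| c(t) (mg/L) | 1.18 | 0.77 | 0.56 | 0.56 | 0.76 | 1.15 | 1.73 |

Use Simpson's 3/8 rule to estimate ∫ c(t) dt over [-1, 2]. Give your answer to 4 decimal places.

2.5781

h = 0.5, n = 6.
(3h/8)·[y₀ + 3y₁ + 3y₂ + 2y₃ + 3y₄ + 3y₅ + y₆] = 0.1875·(13.75) = 2.5781.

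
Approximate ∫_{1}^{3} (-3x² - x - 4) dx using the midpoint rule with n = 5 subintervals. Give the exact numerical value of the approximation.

h = (3 − 1)/5 = 0.4.
Midpoints m₁,…,m₅ = 1.2, 1.6, 2, 2.4, 2.8.
f(m₁)=-9.52, f(m₂)=-13.28, f(m₃)=-18, f(m₄)=-23.68, f(m₅)=-30.32.
h·[f(m₁) + f(m₂) + f(m₃) + f(m₄) + f(m₅)] = 0.4·(-94.8) = -37.92.

-37.92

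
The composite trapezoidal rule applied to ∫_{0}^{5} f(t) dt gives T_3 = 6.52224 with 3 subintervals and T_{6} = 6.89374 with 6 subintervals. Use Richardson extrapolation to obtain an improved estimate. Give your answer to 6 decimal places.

R = (4·T_{6} − T_3) / 3 = (4·6.89374 − 6.52224)/3 = (21.05272)/3 = 7.017573.

7.017573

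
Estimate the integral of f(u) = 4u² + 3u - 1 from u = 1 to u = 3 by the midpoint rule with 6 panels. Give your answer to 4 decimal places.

44.5926

h = (3 − 1)/6 = 0.333333.
Midpoints m₁,…,m₆ = 1.166667, 1.5, 1.833333, 2.166667, 2.5, 2.833333.
f(m₁)=7.944444, f(m₂)=12.5, f(m₃)=17.944444, f(m₄)=24.277778, f(m₅)=31.5, f(m₆)=39.611111.
h·[f(m₁) + f(m₂) + f(m₃) + f(m₄) + f(m₅) + f(m₆)] = 0.333333·(133.777778) = 44.5926.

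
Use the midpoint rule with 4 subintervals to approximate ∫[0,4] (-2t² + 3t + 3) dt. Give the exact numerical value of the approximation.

h = (4 − 0)/4 = 1.
Midpoints m₁,…,m₄ = 0.5, 1.5, 2.5, 3.5.
f(m₁)=4, f(m₂)=3, f(m₃)=-2, f(m₄)=-11.
h·[f(m₁) + f(m₂) + f(m₃) + f(m₄)] = 1·(-6) = -6.

-6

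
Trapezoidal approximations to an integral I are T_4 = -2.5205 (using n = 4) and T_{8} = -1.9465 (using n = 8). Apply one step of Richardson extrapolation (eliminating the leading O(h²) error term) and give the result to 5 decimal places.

-1.75517

R = (4·T_{8} − T_4) / 3 = (4·(-1.9465) − (-2.5205))/3 = (-5.2655)/3 = -1.75517.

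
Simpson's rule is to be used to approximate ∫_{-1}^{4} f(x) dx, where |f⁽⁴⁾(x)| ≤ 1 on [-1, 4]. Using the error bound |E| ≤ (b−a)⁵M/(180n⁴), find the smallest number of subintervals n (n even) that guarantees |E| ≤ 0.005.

Need 3125/(180n⁴) ≤ 0.005.
n⁴ ≥ 3125/(180·0.005) = 3472.22 ⇒ n ≥ 7.6763, so the smallest even n is 8. (n must be even for Simpson's rule.)

8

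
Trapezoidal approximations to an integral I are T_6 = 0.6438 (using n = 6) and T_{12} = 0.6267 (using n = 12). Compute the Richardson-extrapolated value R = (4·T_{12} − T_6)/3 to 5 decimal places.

R = (4·T_{12} − T_6) / 3 = (4·0.6267 − 0.6438)/3 = (1.8630)/3 = 0.62100.

0.62100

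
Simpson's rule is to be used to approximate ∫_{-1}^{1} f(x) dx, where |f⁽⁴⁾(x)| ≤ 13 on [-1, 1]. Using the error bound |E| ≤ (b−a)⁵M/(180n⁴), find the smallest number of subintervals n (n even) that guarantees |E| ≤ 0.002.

Need 416/(180n⁴) ≤ 0.002.
n⁴ ≥ 416/(180·0.002) = 1155.56 ⇒ n ≥ 5.8304, so the smallest even n is 6. (n must be even for Simpson's rule.)

6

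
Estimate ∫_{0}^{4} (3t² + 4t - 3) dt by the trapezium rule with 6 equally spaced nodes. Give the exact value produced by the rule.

85.28

h = (4 − 0)/5 = 0.8.
Nodes t₀,…,t₅ = 0, 0.8, 1.6, 2.4, 3.2, 4.
f(t) = 3t² + 4t - 3: f₀=-3, f₁=2.12, f₂=11.08, f₃=23.88, f₄=40.52, f₅=61.
(h/2)·[f₀ + 2f₁ + 2f₂ + 2f₃ + 2f₄ + f₅] = 0.4·(213.2) = 85.28.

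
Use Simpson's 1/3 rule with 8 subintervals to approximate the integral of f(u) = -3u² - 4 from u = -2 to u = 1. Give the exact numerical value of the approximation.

-21

h = (1 − (-2))/8 = 0.375.
Nodes u₀,…,u₈ = -2, -1.625, -1.25, -0.875, -0.5, -0.125, 0.25, 0.625, 1.
f(u) = -3u² - 4: f₀=-16, f₁=-11.921875, f₂=-8.6875, f₃=-6.296875, f₄=-4.75, f₅=-4.046875, f₆=-4.1875, f₇=-5.171875, f₈=-7.
(h/3)·[f₀ + 4f₁ + 2f₂ + 4f₃ + 2f₄ + 4f₅ + 2f₆ + 4f₇ + f₈] = 0.125·(-168) = -21.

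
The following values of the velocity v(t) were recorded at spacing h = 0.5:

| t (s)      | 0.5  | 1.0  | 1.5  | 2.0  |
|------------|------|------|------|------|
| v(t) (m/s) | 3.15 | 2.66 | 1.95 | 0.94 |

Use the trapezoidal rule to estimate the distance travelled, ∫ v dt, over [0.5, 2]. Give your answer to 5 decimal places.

3.32750

h = 0.5, n = 3.
(h/2)·[y₀ + 2y₁ + 2y₂ + y₃] = 0.25·(13.31) = 3.32750.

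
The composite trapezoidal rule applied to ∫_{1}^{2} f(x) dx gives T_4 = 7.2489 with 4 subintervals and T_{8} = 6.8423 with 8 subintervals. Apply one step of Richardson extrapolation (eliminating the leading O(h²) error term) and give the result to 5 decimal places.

R = (4·T_{8} − T_4) / 3 = (4·6.8423 − 7.2489)/3 = (20.1203)/3 = 6.70677.

6.70677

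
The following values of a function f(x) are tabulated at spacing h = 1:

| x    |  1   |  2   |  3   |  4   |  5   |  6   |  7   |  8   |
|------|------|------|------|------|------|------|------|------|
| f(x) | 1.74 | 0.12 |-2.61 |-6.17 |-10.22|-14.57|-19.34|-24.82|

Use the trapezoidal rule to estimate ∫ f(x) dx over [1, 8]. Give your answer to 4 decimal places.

-64.3300

h = 1, n = 7.
(h/2)·[y₀ + 2y₁ + 2y₂ + 2y₃ + 2y₄ + 2y₅ + 2y₆ + y₇] = 0.5·(-128.66) = -64.3300.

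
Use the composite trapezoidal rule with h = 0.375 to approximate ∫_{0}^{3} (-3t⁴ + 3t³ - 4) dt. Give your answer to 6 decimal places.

-99.891724

h = (3 − 0)/8 = 0.375.
Nodes t₀,…,t₈ = 0, 0.375, 0.75, 1.125, 1.5, 1.875, 2.25, 2.625, 3.
f(t) = -3t⁴ + 3t³ - 4: f₀=-4, f₁=-3.901123046875, f₂=-3.68359375, f₃=-4.533935546875, f₄=-9.0625, f₅=-21.303466796875, f₆=-46.71484375, f₇=-92.178466796875, f₈=-166.
(h/2)·[f₀ + 2f₁ + 2f₂ + 2f₃ + 2f₄ + 2f₅ + 2f₆ + 2f₇ + f₈] = 0.1875·(-532.755859375) = -99.891724.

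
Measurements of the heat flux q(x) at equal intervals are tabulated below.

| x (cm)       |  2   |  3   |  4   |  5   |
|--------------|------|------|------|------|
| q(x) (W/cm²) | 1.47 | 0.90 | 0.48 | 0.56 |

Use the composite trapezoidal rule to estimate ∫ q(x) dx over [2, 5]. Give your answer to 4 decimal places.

2.3950

h = 1, n = 3.
(h/2)·[y₀ + 2y₁ + 2y₂ + y₃] = 0.5·(4.79) = 2.3950.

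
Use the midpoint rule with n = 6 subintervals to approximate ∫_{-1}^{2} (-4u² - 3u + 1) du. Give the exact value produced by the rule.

-13.25

h = (2 − (-1))/6 = 0.5.
Midpoints m₁,…,m₆ = -0.75, -0.25, 0.25, 0.75, 1.25, 1.75.
f(m₁)=1, f(m₂)=1.5, f(m₃)=0, f(m₄)=-3.5, f(m₅)=-9, f(m₆)=-16.5.
h·[f(m₁) + f(m₂) + f(m₃) + f(m₄) + f(m₅) + f(m₆)] = 0.5·(-26.5) = -13.25.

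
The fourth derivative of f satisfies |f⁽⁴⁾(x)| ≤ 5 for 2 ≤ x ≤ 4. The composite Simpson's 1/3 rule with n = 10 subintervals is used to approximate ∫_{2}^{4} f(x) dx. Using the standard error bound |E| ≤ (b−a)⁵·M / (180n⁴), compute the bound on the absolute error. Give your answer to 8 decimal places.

0.00008889

|E| ≤ (2)⁵·5 / (180·10⁴) = 160/1800000 = 0.00008889.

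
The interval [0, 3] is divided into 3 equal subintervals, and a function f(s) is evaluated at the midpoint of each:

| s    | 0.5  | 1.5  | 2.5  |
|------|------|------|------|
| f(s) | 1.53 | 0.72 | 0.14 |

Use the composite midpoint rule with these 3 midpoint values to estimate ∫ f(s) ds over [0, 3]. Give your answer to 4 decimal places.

h = 1, n = 3.
h·[y(m₁) + y(m₂) + y(m₃)] = 1·(2.39) = 2.3900.

2.3900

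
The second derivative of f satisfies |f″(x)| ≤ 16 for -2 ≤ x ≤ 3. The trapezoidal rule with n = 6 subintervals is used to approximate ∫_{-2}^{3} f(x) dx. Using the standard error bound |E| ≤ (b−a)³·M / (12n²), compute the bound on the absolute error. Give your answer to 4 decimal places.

4.6296

|E| ≤ (5)³·16 / (12·6²) = 2000/432 = 4.6296.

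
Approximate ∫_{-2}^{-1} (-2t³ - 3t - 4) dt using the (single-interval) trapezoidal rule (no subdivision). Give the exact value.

9.5

T = (b−a)/2 · [f(-2) + f(-1)] = 0.5·[18 + 1] = 9.5.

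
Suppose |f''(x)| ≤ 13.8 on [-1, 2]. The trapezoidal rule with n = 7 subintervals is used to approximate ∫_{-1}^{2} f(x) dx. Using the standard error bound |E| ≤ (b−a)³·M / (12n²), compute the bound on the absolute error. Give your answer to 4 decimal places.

0.6337

|E| ≤ (3)³·13.8 / (12·7²) = 372.6/588 = 0.6337.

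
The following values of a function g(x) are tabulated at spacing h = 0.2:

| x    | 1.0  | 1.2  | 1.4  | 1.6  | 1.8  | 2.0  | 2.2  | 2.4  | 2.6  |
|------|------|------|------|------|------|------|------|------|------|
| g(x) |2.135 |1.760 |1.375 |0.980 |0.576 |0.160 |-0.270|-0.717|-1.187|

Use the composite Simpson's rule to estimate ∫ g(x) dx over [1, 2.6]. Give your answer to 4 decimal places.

h = 0.2, n = 8.
(h/3)·[y₀ + 4y₁ + 2y₂ + 4y₃ + 2y₄ + 4y₅ + 2y₆ + 4y₇ + y₈] = 0.066667·(13.042) = 0.8695.

0.8695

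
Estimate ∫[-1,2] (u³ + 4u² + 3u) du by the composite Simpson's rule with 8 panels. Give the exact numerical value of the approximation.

h = (2 − (-1))/8 = 0.375.
Nodes u₀,…,u₈ = -1, -0.625, -0.25, 0.125, 0.5, 0.875, 1.25, 1.625, 2.
f(u) = u³ + 4u² + 3u: f₀=0, f₁=-0.556640625, f₂=-0.515625, f₃=0.439453125, f₄=2.625, f₅=6.357421875, f₆=11.953125, f₇=19.728515625, f₈=30.
(h/3)·[f₀ + 4f₁ + 2f₂ + 4f₃ + 2f₄ + 4f₅ + 2f₆ + 4f₇ + f₈] = 0.125·(162) = 20.25.

20.25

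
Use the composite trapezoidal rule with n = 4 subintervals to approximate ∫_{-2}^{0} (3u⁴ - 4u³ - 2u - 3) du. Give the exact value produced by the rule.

h = (0 − (-2))/4 = 0.5.
Nodes u₀,…,u₄ = -2, -1.5, -1, -0.5, 0.
f(u) = 3u⁴ - 4u³ - 2u - 3: f₀=81, f₁=28.6875, f₂=6, f₃=-1.3125, f₄=-3.
(h/2)·[f₀ + 2f₁ + 2f₂ + 2f₃ + f₄] = 0.25·(144.75) = 36.1875.

36.1875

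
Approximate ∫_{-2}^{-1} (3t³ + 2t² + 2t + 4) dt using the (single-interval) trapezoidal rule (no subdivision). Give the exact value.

T = (b−a)/2 · [f(-2) + f(-1)] = 0.5·[(-16) + 1] = -7.5.

-7.5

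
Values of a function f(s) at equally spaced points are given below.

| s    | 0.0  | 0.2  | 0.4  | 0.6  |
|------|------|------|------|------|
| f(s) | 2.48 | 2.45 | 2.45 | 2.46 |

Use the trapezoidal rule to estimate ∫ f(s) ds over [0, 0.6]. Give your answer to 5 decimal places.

h = 0.2, n = 3.
(h/2)·[y₀ + 2y₁ + 2y₂ + y₃] = 0.1·(14.74) = 1.47400.

1.47400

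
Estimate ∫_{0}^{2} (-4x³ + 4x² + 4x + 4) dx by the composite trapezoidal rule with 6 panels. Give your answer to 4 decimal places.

10.3704

h = (2 − 0)/6 = 0.333333.
Nodes x₀,…,x₆ = 0, 0.333333, 0.666667, 1, 1.333333, 1.666667, 2.
f(x) = -4x³ + 4x² + 4x + 4: f₀=4, f₁=5.629630, f₂=7.259259, f₃=8, f₄=6.962963, f₅=3.259259, f₆=-4.
(h/2)·[f₀ + 2f₁ + 2f₂ + 2f₃ + 2f₄ + 2f₅ + f₆] = 0.166667·(62.222222) = 10.3704.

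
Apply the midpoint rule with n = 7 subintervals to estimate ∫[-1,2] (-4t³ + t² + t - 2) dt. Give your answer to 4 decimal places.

h = (2 − (-1))/7 = 0.428571.
Midpoints m₁,…,m₇ = -0.785714, -0.357143, 0.071429, 0.5, 0.928571, 1.357143, 1.785714.
f(m₁)=-0.228134, f(m₂)=-2.047376, f(m₃)=-1.924927, f(m₄)=-1.75, f(m₅)=-3.411808, f(m₆)=-8.799563, f(m₇)=-19.802478.
h·[f(m₁) + f(m₂) + f(m₃) + f(m₄) + f(m₅) + f(m₆) + f(m₇)] = 0.428571·(-37.964286) = -16.2704.

-16.2704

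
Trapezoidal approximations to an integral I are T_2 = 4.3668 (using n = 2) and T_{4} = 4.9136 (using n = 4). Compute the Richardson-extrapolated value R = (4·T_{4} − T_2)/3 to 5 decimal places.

R = (4·T_{4} − T_2) / 3 = (4·4.9136 − 4.3668)/3 = (15.2876)/3 = 5.09587.

5.09587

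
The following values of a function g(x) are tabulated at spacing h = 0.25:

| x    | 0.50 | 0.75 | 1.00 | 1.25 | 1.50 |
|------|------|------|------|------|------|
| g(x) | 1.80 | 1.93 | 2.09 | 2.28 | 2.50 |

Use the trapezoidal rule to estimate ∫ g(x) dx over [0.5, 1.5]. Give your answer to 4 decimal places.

h = 0.25, n = 4.
(h/2)·[y₀ + 2y₁ + 2y₂ + 2y₃ + y₄] = 0.125·(16.90) = 2.1125.

2.1125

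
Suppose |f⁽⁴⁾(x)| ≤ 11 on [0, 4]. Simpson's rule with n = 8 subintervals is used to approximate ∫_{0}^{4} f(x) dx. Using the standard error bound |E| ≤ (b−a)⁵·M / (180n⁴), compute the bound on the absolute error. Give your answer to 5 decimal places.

|E| ≤ (4)⁵·11 / (180·8⁴) = 11264/737280 = 0.01528.

0.01528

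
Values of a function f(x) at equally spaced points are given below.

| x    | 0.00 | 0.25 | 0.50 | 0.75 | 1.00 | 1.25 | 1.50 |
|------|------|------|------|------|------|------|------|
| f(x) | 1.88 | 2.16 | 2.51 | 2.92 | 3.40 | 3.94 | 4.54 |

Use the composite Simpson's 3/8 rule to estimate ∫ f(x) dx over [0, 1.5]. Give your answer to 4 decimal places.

h = 0.25, n = 6.
(3h/8)·[y₀ + 3y₁ + 3y₂ + 2y₃ + 3y₄ + 3y₅ + y₆] = 0.09375·(48.29) = 4.5272.

4.5272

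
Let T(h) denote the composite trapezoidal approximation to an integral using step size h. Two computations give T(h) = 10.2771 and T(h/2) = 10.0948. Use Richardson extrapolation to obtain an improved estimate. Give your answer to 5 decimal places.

10.03403

R = (4·T(h/2) − T(h)) / 3 = (4·10.0948 − 10.2771)/3 = (30.1021)/3 = 10.03403.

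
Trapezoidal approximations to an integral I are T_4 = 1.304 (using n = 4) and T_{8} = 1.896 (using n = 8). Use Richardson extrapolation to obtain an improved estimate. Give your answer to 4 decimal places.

2.0933

R = (4·T_{8} − T_4) / 3 = (4·1.896 − 1.304)/3 = (6.280)/3 = 2.0933.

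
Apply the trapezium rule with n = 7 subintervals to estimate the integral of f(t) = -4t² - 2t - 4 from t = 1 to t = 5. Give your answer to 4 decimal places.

h = (5 − 1)/7 = 0.571429.
Nodes t₀,…,t₇ = 1, 1.571429, 2.142857, 2.714286, 3.285714, 3.857143, 4.428571, 5.
f(t) = -4t² - 2t - 4: f₀=-10, f₁=-17.020408, f₂=-26.653061, f₃=-38.897959, f₄=-53.755102, f₅=-71.224490, f₆=-91.306122, f₇=-114.
(h/2)·[f₀ + 2f₁ + 2f₂ + 2f₃ + 2f₄ + 2f₅ + 2f₆ + f₇] = 0.285714·(-721.714286) = -206.2041.

-206.2041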